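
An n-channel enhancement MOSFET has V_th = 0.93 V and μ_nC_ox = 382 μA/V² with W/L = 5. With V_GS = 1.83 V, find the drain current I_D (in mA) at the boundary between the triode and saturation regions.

I_D = 0.774 mA

At the boundary V_DS = V_ov = V_GS − V_th = 1.83 − 0.93 = 0.9 V.
k_n = μ_nC_ox · (W/L) = 1.91 mA/V².
I_D = ½ k_n V_ov² = 0.5 × 1.91 × 0.9² = 0.774 mA.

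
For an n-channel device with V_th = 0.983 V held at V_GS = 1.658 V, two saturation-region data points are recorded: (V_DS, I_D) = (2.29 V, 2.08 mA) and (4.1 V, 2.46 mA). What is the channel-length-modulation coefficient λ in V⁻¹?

With V_GS fixed, I_D ∝ (1 + λ V_DS) in saturation, so I_D2/I_D1 = (1 + λ V_DS2)/(1 + λ V_DS1).
2.46/2.08 = 1.183 = (1 + 4.1 λ)/(1 + 2.29 λ).
Solving: λ (I_D1 V_DS2 − I_D2 V_DS1) = I_D2 − I_D1, so λ = (2.46 − 2.08) / (2.08 × 4.1 − 2.46 × 2.29) = 0.38 / 2.89 = 0.131 V⁻¹.

λ = 0.131 V⁻¹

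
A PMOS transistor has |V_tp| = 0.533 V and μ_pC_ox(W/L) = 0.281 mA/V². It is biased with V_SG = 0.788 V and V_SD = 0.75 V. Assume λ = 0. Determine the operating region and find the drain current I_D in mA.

Saturation; I_D = 0.00914 mA

V_ov = V_SG − |V_tp| = 0.788 − 0.533 = 0.255 V.
Since V_SD = 0.75 V ≥ V_ov = 0.255 V, the device is in saturation.
I_D = ½ k_p V_ov² = 0.5 × 0.281 × 0.255² = 0.00914 mA.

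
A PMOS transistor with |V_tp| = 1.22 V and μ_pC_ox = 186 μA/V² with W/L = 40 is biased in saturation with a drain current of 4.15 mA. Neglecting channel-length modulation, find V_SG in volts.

V_SG = 2.28 V

k_p = μ_pC_ox · (W/L) = 7.44 mA/V².
In saturation I_D = ½ k_p (V_SG − |V_tp|)², so V_SG − |V_tp| = √(2 I_D / k_p) = √(2 × 4.15 / 7.44) = 1.06 V.
V_SG = 1.22 + 1.06 = 2.28 V.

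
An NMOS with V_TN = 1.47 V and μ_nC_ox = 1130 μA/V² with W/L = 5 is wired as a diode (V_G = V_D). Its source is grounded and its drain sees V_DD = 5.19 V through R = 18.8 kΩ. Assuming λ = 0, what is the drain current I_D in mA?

I_D = 0.184 mA

With gate tied to drain, V_GS = V_DS ≥ V_GS − V_TN, so the device is in saturation.
k_n = μ_nC_ox · (W/L) = 5.65 mA/V².
KCL at the drain: ½ k_n (V_GS − V_TN)² = (V_DD − V_GS)/R.
Let x = V_GS − 1.47. Then 53.1 x² + x − 3.72 = 0, giving x = 0.255 V (positive root), so V_GS = 1.73 V.
I_D = (V_DD − V_GS)/R = (5.19 − 1.73) / 18.8 = 0.184 mA.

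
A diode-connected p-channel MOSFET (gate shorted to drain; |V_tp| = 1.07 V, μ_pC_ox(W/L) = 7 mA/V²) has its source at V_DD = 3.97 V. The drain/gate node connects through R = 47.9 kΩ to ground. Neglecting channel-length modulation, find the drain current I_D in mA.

I_D = 0.0579 mA

With gate tied to drain, V_SG = V_SD ≥ V_SG − |V_tp|, so the device is in saturation.
KCL at the drain: ½ k_p (V_SG − |V_tp|)² = (V_DD − V_SG)/R.
Let x = V_SG − 1.07. Then 168 x² + x − 2.9 = 0, giving x = 0.129 V (positive root), so V_SG = 1.2 V.
I_D = (V_DD − V_SG)/R = (3.97 − 1.2) / 47.9 = 0.0579 mA.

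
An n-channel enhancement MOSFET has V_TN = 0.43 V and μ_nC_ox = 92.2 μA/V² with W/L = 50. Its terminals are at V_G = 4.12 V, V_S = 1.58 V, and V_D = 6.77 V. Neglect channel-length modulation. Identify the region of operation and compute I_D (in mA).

Saturation; I_D = 10.3 mA

V_GS = V_G − V_S = 4.12 − 1.58 = 2.54 V; V_DS = V_D − V_S = 6.77 − 1.58 = 5.19 V.
k_n = μ_nC_ox · (W/L) = 4.61 mA/V².
V_ov = V_GS − V_TN = 2.54 − 0.43 = 2.11 V.
Since V_DS = 5.19 V ≥ V_ov = 2.11 V, the device is in saturation.
I_D = ½ k_n V_ov² = 0.5 × 4.61 × 2.11² = 10.3 mA.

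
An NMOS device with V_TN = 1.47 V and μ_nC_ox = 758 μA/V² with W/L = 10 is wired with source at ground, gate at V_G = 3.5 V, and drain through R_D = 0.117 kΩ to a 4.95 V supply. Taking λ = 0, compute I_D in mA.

V_GS = V_G = 3.5 V, so V_ov = 3.5 − 1.47 = 2.03 V.
k_n = μ_nC_ox · (W/L) = 7.58 mA/V².
Assume saturation: I_D = ½ k_n V_ov² = 0.5 × 7.58 × 2.03² = 15.6 mA, giving V_DS = V_DD − I_D R_D = 4.95 − 15.6 × 0.117 = 3.12 V.
V_DS = 3.12 V ≥ V_ov = 2.03 V, confirming saturation.

I_D = 15.6 mA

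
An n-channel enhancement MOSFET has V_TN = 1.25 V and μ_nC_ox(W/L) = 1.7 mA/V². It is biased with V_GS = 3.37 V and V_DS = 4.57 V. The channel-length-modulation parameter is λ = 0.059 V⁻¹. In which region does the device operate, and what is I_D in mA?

V_ov = V_GS − V_TN = 3.37 − 1.25 = 2.12 V.
Since V_DS = 4.57 V ≥ V_ov = 2.12 V, the device is in saturation.
I_D = ½ k_n V_ov² (1 + λ V_DS) = 0.5 × 1.7 × 2.12² × (1 + 0.059 × 4.57) = 4.85 mA.

Saturation; I_D = 4.85 mA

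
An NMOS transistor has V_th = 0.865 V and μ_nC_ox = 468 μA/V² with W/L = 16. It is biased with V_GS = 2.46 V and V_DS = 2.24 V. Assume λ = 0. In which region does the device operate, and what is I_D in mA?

k_n = μ_nC_ox · (W/L) = 7.488 mA/V².
V_ov = V_GS − V_th = 2.46 − 0.865 = 1.59 V.
Since V_DS = 2.24 V ≥ V_ov = 1.59 V, the device is in saturation.
I_D = ½ k_n V_ov² = 0.5 × 7.488 × 1.59² = 9.52 mA.

Saturation; I_D = 9.52 mA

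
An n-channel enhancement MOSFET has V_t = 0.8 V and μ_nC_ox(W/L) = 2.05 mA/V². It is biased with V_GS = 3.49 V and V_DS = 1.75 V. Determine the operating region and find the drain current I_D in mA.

Triode; I_D = 6.51 mA

V_ov = V_GS − V_t = 3.49 − 0.8 = 2.69 V.
Since V_DS = 1.75 V < V_ov = 2.69 V, the device is in the triode region.
I_D = k_n [V_ov · V_DS − ½ V_DS²] = 2.05 × [2.69 × 1.75 − 0.5 × 1.75²] = 6.51 mA.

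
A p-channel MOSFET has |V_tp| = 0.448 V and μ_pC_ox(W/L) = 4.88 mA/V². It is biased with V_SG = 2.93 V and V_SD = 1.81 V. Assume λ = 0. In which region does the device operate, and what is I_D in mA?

Triode; I_D = 13.9 mA

V_ov = V_SG − |V_tp| = 2.93 − 0.448 = 2.48 V.
Since V_SD = 1.81 V < V_ov = 2.48 V, the device is in the triode region.
I_D = k_p [V_ov · V_SD − ½ V_SD²] = 4.88 × [2.48 × 1.81 − 0.5 × 1.81²] = 13.9 mA.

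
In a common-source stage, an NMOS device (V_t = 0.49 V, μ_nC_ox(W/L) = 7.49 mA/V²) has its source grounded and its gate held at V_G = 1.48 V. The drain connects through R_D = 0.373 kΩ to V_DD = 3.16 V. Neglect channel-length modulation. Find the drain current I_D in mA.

V_GS = V_G = 1.48 V, so V_ov = 1.48 − 0.49 = 0.99 V.
Assume saturation: I_D = ½ k_n V_ov² = 0.5 × 7.49 × 0.99² = 3.67 mA, giving V_DS = V_DD − I_D R_D = 3.16 − 3.67 × 0.373 = 1.79 V.
V_DS = 1.79 V ≥ V_ov = 0.99 V, confirming saturation.

I_D = 3.67 mA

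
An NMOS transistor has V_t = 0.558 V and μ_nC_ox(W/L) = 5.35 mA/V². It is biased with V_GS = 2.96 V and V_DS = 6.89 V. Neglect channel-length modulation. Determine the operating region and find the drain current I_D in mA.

V_ov = V_GS − V_t = 2.96 − 0.558 = 2.4 V.
Since V_DS = 6.89 V ≥ V_ov = 2.4 V, the device is in saturation.
I_D = ½ k_n V_ov² = 0.5 × 5.35 × 2.4² = 15.4 mA.

Saturation; I_D = 15.4 mA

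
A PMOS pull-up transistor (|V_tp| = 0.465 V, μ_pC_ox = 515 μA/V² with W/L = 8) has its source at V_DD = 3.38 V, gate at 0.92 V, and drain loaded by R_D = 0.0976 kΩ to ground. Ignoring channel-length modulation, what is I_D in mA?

I_D = 8.20 mA

V_SG = V_DD − V_G = 3.38 − 0.92 = 2.46 V, so V_ov = 2.46 − 0.465 = 1.99 V.
k_p = μ_pC_ox · (W/L) = 4.12 mA/V².
Assume saturation: I_D = ½ k_p V_ov² = 0.5 × 4.12 × 1.99² = 8.2 mA, giving V_SD = V_DD − I_D R_D = 3.38 − 8.2 × 0.0976 = 2.58 V.
V_SD = 2.58 V ≥ V_ov = 1.99 V, confirming saturation.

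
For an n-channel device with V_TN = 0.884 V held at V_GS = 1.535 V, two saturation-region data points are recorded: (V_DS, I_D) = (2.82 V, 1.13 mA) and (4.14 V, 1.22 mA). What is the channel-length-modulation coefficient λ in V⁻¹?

With V_GS fixed, I_D ∝ (1 + λ V_DS) in saturation, so I_D2/I_D1 = (1 + λ V_DS2)/(1 + λ V_DS1).
1.22/1.13 = 1.08 = (1 + 4.14 λ)/(1 + 2.82 λ).
Solving: λ (I_D1 V_DS2 − I_D2 V_DS1) = I_D2 − I_D1, so λ = (1.22 − 1.13) / (1.13 × 4.14 − 1.22 × 2.82) = 0.09 / 1.24 = 0.0727 V⁻¹.

λ = 0.0727 V⁻¹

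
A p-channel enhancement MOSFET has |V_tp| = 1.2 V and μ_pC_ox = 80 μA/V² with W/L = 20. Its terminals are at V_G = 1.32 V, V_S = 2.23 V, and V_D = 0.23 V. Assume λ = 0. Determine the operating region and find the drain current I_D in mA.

V_SG = V_S − V_G = 2.23 − 1.32 = 0.91 V; V_SD = V_S − V_D = 2.23 − 0.23 = 2 V.
V_SG = 0.91 V < |V_tp| = 1.2 V, so the transistor is in cutoff.

Cutoff; I_D = 0 mA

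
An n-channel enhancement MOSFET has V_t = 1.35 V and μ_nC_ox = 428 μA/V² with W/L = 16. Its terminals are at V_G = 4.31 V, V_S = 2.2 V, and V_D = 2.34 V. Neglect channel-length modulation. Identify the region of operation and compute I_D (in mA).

V_GS = V_G − V_S = 4.31 − 2.2 = 2.11 V; V_DS = V_D − V_S = 2.34 − 2.2 = 0.14 V.
k_n = μ_nC_ox · (W/L) = 6.848 mA/V².
V_ov = V_GS − V_t = 2.11 − 1.35 = 0.76 V.
Since V_DS = 0.14 V < V_ov = 0.76 V, the device is in the triode region.
I_D = k_n [V_ov · V_DS − ½ V_DS²] = 6.848 × [0.76 × 0.14 − 0.5 × 0.14²] = 0.662 mA.

Triode; I_D = 0.662 mA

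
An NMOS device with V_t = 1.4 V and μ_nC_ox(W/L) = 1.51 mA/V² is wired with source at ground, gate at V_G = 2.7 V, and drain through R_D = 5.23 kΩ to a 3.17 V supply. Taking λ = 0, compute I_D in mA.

I_D = 0.546 mA

V_GS = V_G = 2.7 V, so V_ov = 2.7 − 1.4 = 1.3 V.
Assume saturation: I_D = ½ k_n V_ov² = 0.5 × 1.51 × 1.3² = 1.28 mA, giving V_DS = V_DD − I_D R_D = 3.17 − 1.28 × 5.23 = -3.5 V.
But -3.5 V < V_ov = 1.3 V, so the device is actually in triode.
In triode I_D = k_n[V_ov V_DS − ½ V_DS²] and I_D = (V_DD − V_DS)/R_D. Equating: 3.95 V_DS² − 11.27 V_DS + 3.17 = 0, giving V_DS = 0.316 V (the root below V_ov).
I_D = (3.17 − 0.316) / 5.23 = 0.546 mA.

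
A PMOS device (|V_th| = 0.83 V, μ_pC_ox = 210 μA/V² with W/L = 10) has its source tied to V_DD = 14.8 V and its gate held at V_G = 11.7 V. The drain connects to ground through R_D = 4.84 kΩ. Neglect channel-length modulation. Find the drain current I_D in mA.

V_SG = V_DD − V_G = 14.8 − 11.7 = 3.1 V, so V_ov = 3.1 − 0.83 = 2.27 V.
k_p = μ_pC_ox · (W/L) = 2.1 mA/V².
Assume saturation: I_D = ½ k_p V_ov² = 0.5 × 2.1 × 2.27² = 5.41 mA, giving V_SD = V_DD − I_D R_D = 14.8 − 5.41 × 4.84 = -11.4 V.
But -11.4 V < V_ov = 2.27 V, so the device is actually in triode.
In triode I_D = k_p[V_ov V_SD − ½ V_SD²] and I_D = (V_DD − V_SD)/R_D. Equating: 5.08 V_SD² − 24.07 V_SD + 14.8 = 0, giving V_SD = 0.726 V (the root below V_ov).
I_D = (14.8 − 0.726) / 4.84 = 2.91 mA.

I_D = 2.91 mA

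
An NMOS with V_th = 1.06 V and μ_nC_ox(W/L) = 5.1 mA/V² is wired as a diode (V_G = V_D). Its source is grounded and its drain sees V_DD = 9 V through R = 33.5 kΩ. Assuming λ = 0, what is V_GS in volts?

With gate tied to drain, V_GS = V_DS ≥ V_GS − V_th, so the device is in saturation.
KCL at the drain: ½ k_n (V_GS − V_th)² = (V_DD − V_GS)/R.
Let x = V_GS − 1.06. Then 85.4 x² + x − 7.94 = 0, giving x = 0.299 V (positive root), so V_GS = 1.36 V.
I_D = (V_DD − V_GS)/R = (9 − 1.36) / 33.5 = 0.228 mA.

V_GS = 1.36 V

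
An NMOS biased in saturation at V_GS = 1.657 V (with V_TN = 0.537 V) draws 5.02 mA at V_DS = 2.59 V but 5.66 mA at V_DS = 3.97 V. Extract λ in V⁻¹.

λ = 0.121 V⁻¹

With V_GS fixed, I_D ∝ (1 + λ V_DS) in saturation, so I_D2/I_D1 = (1 + λ V_DS2)/(1 + λ V_DS1).
5.66/5.02 = 1.127 = (1 + 3.97 λ)/(1 + 2.59 λ).
Solving: λ (I_D1 V_DS2 − I_D2 V_DS1) = I_D2 − I_D1, so λ = (5.66 − 5.02) / (5.02 × 3.97 − 5.66 × 2.59) = 0.64 / 5.27 = 0.121 V⁻¹.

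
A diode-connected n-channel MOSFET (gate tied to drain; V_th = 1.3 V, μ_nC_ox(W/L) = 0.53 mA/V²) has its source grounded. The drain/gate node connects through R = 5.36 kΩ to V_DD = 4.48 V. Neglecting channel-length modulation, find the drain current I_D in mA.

I_D = 0.372 mA

With gate tied to drain, V_GS = V_DS ≥ V_GS − V_th, so the device is in saturation.
KCL at the drain: ½ k_n (V_GS − V_th)² = (V_DD − V_GS)/R.
Let x = V_GS − 1.3. Then 1.42 x² + x − 3.18 = 0, giving x = 1.19 V (positive root), so V_GS = 2.49 V.
I_D = (V_DD − V_GS)/R = (4.48 − 2.49) / 5.36 = 0.372 mA.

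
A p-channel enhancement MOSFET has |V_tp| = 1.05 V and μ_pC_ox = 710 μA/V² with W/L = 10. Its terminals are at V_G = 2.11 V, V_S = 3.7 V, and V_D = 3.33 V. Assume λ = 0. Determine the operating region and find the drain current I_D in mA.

V_SG = V_S − V_G = 3.7 − 2.11 = 1.59 V; V_SD = V_S − V_D = 3.7 − 3.33 = 0.37 V.
k_p = μ_pC_ox · (W/L) = 7.1 mA/V².
V_ov = V_SG − |V_tp| = 1.59 − 1.05 = 0.54 V.
Since V_SD = 0.37 V < V_ov = 0.54 V, the device is in the triode region.
I_D = k_p [V_ov · V_SD − ½ V_SD²] = 7.1 × [0.54 × 0.37 − 0.5 × 0.37²] = 0.933 mA.

Triode; I_D = 0.933 mA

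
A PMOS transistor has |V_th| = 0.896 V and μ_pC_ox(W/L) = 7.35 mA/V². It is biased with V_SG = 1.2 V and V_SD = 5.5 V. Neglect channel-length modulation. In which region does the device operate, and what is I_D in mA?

Saturation; I_D = 0.340 mA

V_ov = V_SG − |V_th| = 1.2 − 0.896 = 0.304 V.
Since V_SD = 5.5 V ≥ V_ov = 0.304 V, the device is in saturation.
I_D = ½ k_p V_ov² = 0.5 × 7.35 × 0.304² = 0.34 mA.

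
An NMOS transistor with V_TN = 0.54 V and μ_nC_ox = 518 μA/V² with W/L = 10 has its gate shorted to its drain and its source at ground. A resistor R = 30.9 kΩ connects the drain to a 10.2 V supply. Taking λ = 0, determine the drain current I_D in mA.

With gate tied to drain, V_GS = V_DS ≥ V_GS − V_TN, so the device is in saturation.
k_n = μ_nC_ox · (W/L) = 5.18 mA/V².
KCL at the drain: ½ k_n (V_GS − V_TN)² = (V_DD − V_GS)/R.
Let x = V_GS − 0.54. Then 80 x² + x − 9.66 = 0, giving x = 0.341 V (positive root), so V_GS = 0.881 V.
I_D = (V_DD − V_GS)/R = (10.2 − 0.881) / 30.9 = 0.302 mA.

I_D = 0.302 mA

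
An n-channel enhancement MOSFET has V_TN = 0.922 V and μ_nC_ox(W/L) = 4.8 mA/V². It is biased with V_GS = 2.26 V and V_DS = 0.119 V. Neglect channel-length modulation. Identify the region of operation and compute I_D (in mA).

Triode; I_D = 0.730 mA

V_ov = V_GS − V_TN = 2.26 − 0.922 = 1.34 V.
Since V_DS = 0.119 V < V_ov = 1.34 V, the device is in the triode region.
I_D = k_n [V_ov · V_DS − ½ V_DS²] = 4.8 × [1.34 × 0.119 − 0.5 × 0.119²] = 0.73 mA.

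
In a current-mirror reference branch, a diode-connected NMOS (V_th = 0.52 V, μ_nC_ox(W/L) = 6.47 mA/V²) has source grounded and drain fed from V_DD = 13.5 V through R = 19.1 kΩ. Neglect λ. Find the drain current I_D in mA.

With gate tied to drain, V_GS = V_DS ≥ V_GS − V_th, so the device is in saturation.
KCL at the drain: ½ k_n (V_GS − V_th)² = (V_DD − V_GS)/R.
Let x = V_GS − 0.52. Then 61.8 x² + x − 12.98 = 0, giving x = 0.45 V (positive root), so V_GS = 0.97 V.
I_D = (V_DD − V_GS)/R = (13.5 − 0.97) / 19.1 = 0.656 mA.

I_D = 0.656 mA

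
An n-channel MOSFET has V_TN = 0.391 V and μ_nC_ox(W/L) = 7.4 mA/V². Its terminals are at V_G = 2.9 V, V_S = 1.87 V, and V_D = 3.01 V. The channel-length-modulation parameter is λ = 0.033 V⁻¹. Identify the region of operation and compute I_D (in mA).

V_GS = V_G − V_S = 2.9 − 1.87 = 1.03 V; V_DS = V_D − V_S = 3.01 − 1.87 = 1.14 V.
V_ov = V_GS − V_TN = 1.03 − 0.391 = 0.639 V.
Since V_DS = 1.14 V ≥ V_ov = 0.639 V, the device is in saturation.
I_D = ½ k_n V_ov² (1 + λ V_DS) = 0.5 × 7.4 × 0.639² × (1 + 0.033 × 1.14) = 1.57 mA.

Saturation; I_D = 1.57 mA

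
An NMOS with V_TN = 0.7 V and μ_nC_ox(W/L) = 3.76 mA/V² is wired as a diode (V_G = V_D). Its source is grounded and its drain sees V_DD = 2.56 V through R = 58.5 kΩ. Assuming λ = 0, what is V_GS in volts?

V_GS = 0.826 V

With gate tied to drain, V_GS = V_DS ≥ V_GS − V_TN, so the device is in saturation.
KCL at the drain: ½ k_n (V_GS − V_TN)² = (V_DD − V_GS)/R.
Let x = V_GS − 0.7. Then 110 x² + x − 1.86 = 0, giving x = 0.126 V (positive root), so V_GS = 0.826 V.
I_D = (V_DD − V_GS)/R = (2.56 − 0.826) / 58.5 = 0.0296 mA.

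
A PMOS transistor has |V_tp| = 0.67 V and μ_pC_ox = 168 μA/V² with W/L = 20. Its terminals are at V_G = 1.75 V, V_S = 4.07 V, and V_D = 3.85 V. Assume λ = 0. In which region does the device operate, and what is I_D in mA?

V_SG = V_S − V_G = 4.07 − 1.75 = 2.32 V; V_SD = V_S − V_D = 4.07 − 3.85 = 0.22 V.
k_p = μ_pC_ox · (W/L) = 3.36 mA/V².
V_ov = V_SG − |V_tp| = 2.32 − 0.67 = 1.65 V.
Since V_SD = 0.22 V < V_ov = 1.65 V, the device is in the triode region.
I_D = k_p [V_ov · V_SD − ½ V_SD²] = 3.36 × [1.65 × 0.22 − 0.5 × 0.22²] = 1.14 mA.

Triode; I_D = 1.14 mA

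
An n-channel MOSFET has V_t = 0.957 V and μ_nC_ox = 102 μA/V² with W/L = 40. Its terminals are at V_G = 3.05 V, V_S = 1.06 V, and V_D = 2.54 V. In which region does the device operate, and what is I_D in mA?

V_GS = V_G − V_S = 3.05 − 1.06 = 1.99 V; V_DS = V_D − V_S = 2.54 − 1.06 = 1.48 V.
k_n = μ_nC_ox · (W/L) = 4.08 mA/V².
V_ov = V_GS − V_t = 1.99 − 0.957 = 1.03 V.
Since V_DS = 1.48 V ≥ V_ov = 1.03 V, the device is in saturation.
I_D = ½ k_n V_ov² = 0.5 × 4.08 × 1.03² = 2.18 mA.

Saturation; I_D = 2.18 mA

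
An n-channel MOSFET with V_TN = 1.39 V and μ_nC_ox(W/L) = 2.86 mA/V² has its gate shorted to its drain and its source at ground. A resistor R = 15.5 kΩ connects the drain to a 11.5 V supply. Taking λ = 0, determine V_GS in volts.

With gate tied to drain, V_GS = V_DS ≥ V_GS − V_TN, so the device is in saturation.
KCL at the drain: ½ k_n (V_GS − V_TN)² = (V_DD − V_GS)/R.
Let x = V_GS − 1.39. Then 22.2 x² + x − 10.11 = 0, giving x = 0.653 V (positive root), so V_GS = 2.04 V.
I_D = (V_DD − V_GS)/R = (11.5 − 2.04) / 15.5 = 0.61 mA.

V_GS = 2.04 V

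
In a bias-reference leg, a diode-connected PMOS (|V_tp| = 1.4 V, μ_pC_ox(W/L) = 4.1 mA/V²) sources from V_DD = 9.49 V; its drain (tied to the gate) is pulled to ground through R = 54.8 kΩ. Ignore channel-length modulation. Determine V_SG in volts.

V_SG = 1.66 V

With gate tied to drain, V_SG = V_SD ≥ V_SG − |V_tp|, so the device is in saturation.
KCL at the drain: ½ k_p (V_SG − |V_tp|)² = (V_DD − V_SG)/R.
Let x = V_SG − 1.4. Then 112 x² + x − 8.09 = 0, giving x = 0.264 V (positive root), so V_SG = 1.66 V.
I_D = (V_DD − V_SG)/R = (9.49 − 1.66) / 54.8 = 0.143 mA.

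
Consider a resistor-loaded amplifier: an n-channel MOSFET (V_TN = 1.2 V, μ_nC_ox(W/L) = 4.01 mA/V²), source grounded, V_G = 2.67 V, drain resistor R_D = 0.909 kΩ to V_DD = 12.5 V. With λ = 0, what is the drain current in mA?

I_D = 4.33 mA

V_GS = V_G = 2.67 V, so V_ov = 2.67 − 1.2 = 1.47 V.
Assume saturation: I_D = ½ k_n V_ov² = 0.5 × 4.01 × 1.47² = 4.33 mA, giving V_DS = V_DD − I_D R_D = 12.5 − 4.33 × 0.909 = 8.56 V.
V_DS = 8.56 V ≥ V_ov = 1.47 V, confirming saturation.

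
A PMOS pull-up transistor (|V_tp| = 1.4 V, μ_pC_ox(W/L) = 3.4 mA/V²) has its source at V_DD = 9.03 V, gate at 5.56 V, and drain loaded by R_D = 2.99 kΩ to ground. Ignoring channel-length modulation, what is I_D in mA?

V_SG = V_DD − V_G = 9.03 − 5.56 = 3.47 V, so V_ov = 3.47 − 1.4 = 2.07 V.
Assume saturation: I_D = ½ k_p V_ov² = 0.5 × 3.4 × 2.07² = 7.28 mA, giving V_SD = V_DD − I_D R_D = 9.03 − 7.28 × 2.99 = -12.8 V.
But -12.8 V < V_ov = 2.07 V, so the device is actually in triode.
In triode I_D = k_p[V_ov V_SD − ½ V_SD²] and I_D = (V_DD − V_SD)/R_D. Equating: 5.08 V_SD² − 22.04 V_SD + 9.03 = 0, giving V_SD = 0.458 V (the root below V_ov).
I_D = (9.03 − 0.458) / 2.99 = 2.87 mA.

I_D = 2.87 mA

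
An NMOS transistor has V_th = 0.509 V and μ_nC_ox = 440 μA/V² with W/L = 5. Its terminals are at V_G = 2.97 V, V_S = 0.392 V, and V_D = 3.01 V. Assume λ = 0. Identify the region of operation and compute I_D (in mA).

Saturation; I_D = 4.71 mA

V_GS = V_G − V_S = 2.97 − 0.392 = 2.58 V; V_DS = V_D − V_S = 3.01 − 0.392 = 2.62 V.
k_n = μ_nC_ox · (W/L) = 2.2 mA/V².
V_ov = V_GS − V_th = 2.58 − 0.509 = 2.07 V.
Since V_DS = 2.62 V ≥ V_ov = 2.07 V, the device is in saturation.
I_D = ½ k_n V_ov² = 0.5 × 2.2 × 2.07² = 4.71 mA.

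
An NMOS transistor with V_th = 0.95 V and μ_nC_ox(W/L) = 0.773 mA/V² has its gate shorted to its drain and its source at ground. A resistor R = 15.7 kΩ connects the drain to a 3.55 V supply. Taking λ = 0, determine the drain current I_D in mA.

With gate tied to drain, V_GS = V_DS ≥ V_GS − V_th, so the device is in saturation.
KCL at the drain: ½ k_n (V_GS − V_th)² = (V_DD − V_GS)/R.
Let x = V_GS − 0.95. Then 6.07 x² + x − 2.6 = 0, giving x = 0.577 V (positive root), so V_GS = 1.53 V.
I_D = (V_DD − V_GS)/R = (3.55 − 1.53) / 15.7 = 0.129 mA.

I_D = 0.129 mA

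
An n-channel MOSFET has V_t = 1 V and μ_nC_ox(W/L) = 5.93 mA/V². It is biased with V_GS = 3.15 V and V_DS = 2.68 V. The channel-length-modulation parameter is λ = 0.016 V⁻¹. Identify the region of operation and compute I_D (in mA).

V_ov = V_GS − V_t = 3.15 − 1 = 2.15 V.
Since V_DS = 2.68 V ≥ V_ov = 2.15 V, the device is in saturation.
I_D = ½ k_n V_ov² (1 + λ V_DS) = 0.5 × 5.93 × 2.15² × (1 + 0.016 × 2.68) = 14.3 mA.

Saturation; I_D = 14.3 mA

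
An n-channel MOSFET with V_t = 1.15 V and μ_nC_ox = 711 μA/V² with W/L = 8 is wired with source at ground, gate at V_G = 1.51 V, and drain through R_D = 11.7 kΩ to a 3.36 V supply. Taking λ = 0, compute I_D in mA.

I_D = 0.272 mA

V_GS = V_G = 1.51 V, so V_ov = 1.51 − 1.15 = 0.36 V.
k_n = μ_nC_ox · (W/L) = 5.688 mA/V².
Assume saturation: I_D = ½ k_n V_ov² = 0.5 × 5.688 × 0.36² = 0.369 mA, giving V_DS = V_DD − I_D R_D = 3.36 − 0.369 × 11.7 = -0.952 V.
But -0.952 V < V_ov = 0.36 V, so the device is actually in triode.
In triode I_D = k_n[V_ov V_DS − ½ V_DS²] and I_D = (V_DD − V_DS)/R_D. Equating: 33.3 V_DS² − 24.96 V_DS + 3.36 = 0, giving V_DS = 0.176 V (the root below V_ov).
I_D = (3.36 − 0.176) / 11.7 = 0.272 mA.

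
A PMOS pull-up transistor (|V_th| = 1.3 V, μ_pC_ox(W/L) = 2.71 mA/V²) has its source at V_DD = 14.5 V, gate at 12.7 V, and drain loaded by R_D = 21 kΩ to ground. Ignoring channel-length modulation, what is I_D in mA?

V_SG = V_DD − V_G = 14.5 − 12.7 = 1.8 V, so V_ov = 1.8 − 1.3 = 0.5 V.
Assume saturation: I_D = ½ k_p V_ov² = 0.5 × 2.71 × 0.5² = 0.339 mA, giving V_SD = V_DD − I_D R_D = 14.5 − 0.339 × 21 = 7.39 V.
V_SD = 7.39 V ≥ V_ov = 0.5 V, confirming saturation.

I_D = 0.339 mA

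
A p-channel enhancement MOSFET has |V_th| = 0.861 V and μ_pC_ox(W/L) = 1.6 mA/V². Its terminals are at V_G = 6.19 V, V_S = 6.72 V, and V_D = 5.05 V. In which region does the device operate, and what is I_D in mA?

V_SG = V_S − V_G = 6.72 − 6.19 = 0.53 V; V_SD = V_S − V_D = 6.72 − 5.05 = 1.67 V.
V_SG = 0.53 V < |V_th| = 0.861 V, so the transistor is in cutoff.

Cutoff; I_D = 0 mA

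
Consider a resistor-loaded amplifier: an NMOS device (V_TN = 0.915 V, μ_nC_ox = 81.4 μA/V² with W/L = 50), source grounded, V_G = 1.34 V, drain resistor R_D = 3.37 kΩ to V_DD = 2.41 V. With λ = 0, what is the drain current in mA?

I_D = 0.368 mA

V_GS = V_G = 1.34 V, so V_ov = 1.34 − 0.915 = 0.425 V.
k_n = μ_nC_ox · (W/L) = 4.07 mA/V².
Assume saturation: I_D = ½ k_n V_ov² = 0.5 × 4.07 × 0.425² = 0.368 mA, giving V_DS = V_DD − I_D R_D = 2.41 − 0.368 × 3.37 = 1.17 V.
V_DS = 1.17 V ≥ V_ov = 0.425 V, confirming saturation.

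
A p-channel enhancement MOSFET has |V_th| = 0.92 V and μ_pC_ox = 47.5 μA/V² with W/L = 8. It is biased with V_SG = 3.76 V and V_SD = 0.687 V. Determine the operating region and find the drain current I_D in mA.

Triode; I_D = 0.652 mA

k_p = μ_pC_ox · (W/L) = 0.38 mA/V².
V_ov = V_SG − |V_th| = 3.76 − 0.92 = 2.84 V.
Since V_SD = 0.687 V < V_ov = 2.84 V, the device is in the triode region.
I_D = k_p [V_ov · V_SD − ½ V_SD²] = 0.38 × [2.84 × 0.687 − 0.5 × 0.687²] = 0.652 mA.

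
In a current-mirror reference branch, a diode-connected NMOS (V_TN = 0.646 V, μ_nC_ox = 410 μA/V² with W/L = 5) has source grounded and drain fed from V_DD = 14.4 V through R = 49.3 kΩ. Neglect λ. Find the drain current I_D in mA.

I_D = 0.269 mA

With gate tied to drain, V_GS = V_DS ≥ V_GS − V_TN, so the device is in saturation.
k_n = μ_nC_ox · (W/L) = 2.05 mA/V².
KCL at the drain: ½ k_n (V_GS − V_TN)² = (V_DD − V_GS)/R.
Let x = V_GS − 0.646. Then 50.5 x² + x − 13.75 = 0, giving x = 0.512 V (positive root), so V_GS = 1.16 V.
I_D = (V_DD − V_GS)/R = (14.4 − 1.16) / 49.3 = 0.269 mA.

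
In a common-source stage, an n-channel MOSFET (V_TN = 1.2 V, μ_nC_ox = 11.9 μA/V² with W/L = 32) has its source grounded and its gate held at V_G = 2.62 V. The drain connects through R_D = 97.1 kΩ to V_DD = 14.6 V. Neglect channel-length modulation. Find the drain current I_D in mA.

I_D = 0.147 mA

V_GS = V_G = 2.62 V, so V_ov = 2.62 − 1.2 = 1.42 V.
k_n = μ_nC_ox · (W/L) = 0.3808 mA/V².
Assume saturation: I_D = ½ k_n V_ov² = 0.5 × 0.3808 × 1.42² = 0.384 mA, giving V_DS = V_DD − I_D R_D = 14.6 − 0.384 × 97.1 = -22.7 V.
But -22.7 V < V_ov = 1.42 V, so the device is actually in triode.
In triode I_D = k_n[V_ov V_DS − ½ V_DS²] and I_D = (V_DD − V_DS)/R_D. Equating: 18.5 V_DS² − 53.51 V_DS + 14.6 = 0, giving V_DS = 0.305 V (the root below V_ov).
I_D = (14.6 − 0.305) / 97.1 = 0.147 mA.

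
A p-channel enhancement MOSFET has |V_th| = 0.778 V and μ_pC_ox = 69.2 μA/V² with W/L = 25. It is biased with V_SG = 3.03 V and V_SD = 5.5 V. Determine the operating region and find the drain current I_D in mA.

k_p = μ_pC_ox · (W/L) = 1.73 mA/V².
V_ov = V_SG − |V_th| = 3.03 − 0.778 = 2.25 V.
Since V_SD = 5.5 V ≥ V_ov = 2.25 V, the device is in saturation.
I_D = ½ k_p V_ov² = 0.5 × 1.73 × 2.25² = 4.39 mA.

Saturation; I_D = 4.39 mA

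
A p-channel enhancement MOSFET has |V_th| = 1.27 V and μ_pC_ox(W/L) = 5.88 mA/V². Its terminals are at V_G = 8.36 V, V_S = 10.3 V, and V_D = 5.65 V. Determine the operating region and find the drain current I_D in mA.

Saturation; I_D = 1.32 mA

V_SG = V_S − V_G = 10.3 − 8.36 = 1.94 V; V_SD = V_S − V_D = 10.3 − 5.65 = 4.65 V.
V_ov = V_SG − |V_th| = 1.94 − 1.27 = 0.67 V.
Since V_SD = 4.65 V ≥ V_ov = 0.67 V, the device is in saturation.
I_D = ½ k_p V_ov² = 0.5 × 5.88 × 0.67² = 1.32 mA.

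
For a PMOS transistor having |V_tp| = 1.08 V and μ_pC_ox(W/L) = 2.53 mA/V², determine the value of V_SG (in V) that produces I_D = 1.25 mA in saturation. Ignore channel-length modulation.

V_SG = 2.07 V

In saturation I_D = ½ k_p (V_SG − |V_tp|)², so V_SG − |V_tp| = √(2 I_D / k_p) = √(2 × 1.25 / 2.53) = 0.994 V.
V_SG = 1.08 + 0.994 = 2.07 V.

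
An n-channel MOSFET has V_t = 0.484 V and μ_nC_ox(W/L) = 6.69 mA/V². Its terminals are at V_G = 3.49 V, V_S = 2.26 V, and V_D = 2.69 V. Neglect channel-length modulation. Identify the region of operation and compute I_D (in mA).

V_GS = V_G − V_S = 3.49 − 2.26 = 1.23 V; V_DS = V_D − V_S = 2.69 − 2.26 = 0.43 V.
V_ov = V_GS − V_t = 1.23 − 0.484 = 0.746 V.
Since V_DS = 0.43 V < V_ov = 0.746 V, the device is in the triode region.
I_D = k_n [V_ov · V_DS − ½ V_DS²] = 6.69 × [0.746 × 0.43 − 0.5 × 0.43²] = 1.53 mA.

Triode; I_D = 1.53 mA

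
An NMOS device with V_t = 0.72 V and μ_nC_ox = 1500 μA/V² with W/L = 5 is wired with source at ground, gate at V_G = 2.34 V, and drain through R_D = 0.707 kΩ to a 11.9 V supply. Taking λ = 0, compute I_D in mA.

I_D = 9.84 mA

V_GS = V_G = 2.34 V, so V_ov = 2.34 − 0.72 = 1.62 V.
k_n = μ_nC_ox · (W/L) = 7.5 mA/V².
Assume saturation: I_D = ½ k_n V_ov² = 0.5 × 7.5 × 1.62² = 9.84 mA, giving V_DS = V_DD − I_D R_D = 11.9 − 9.84 × 0.707 = 4.94 V.
V_DS = 4.94 V ≥ V_ov = 1.62 V, confirming saturation.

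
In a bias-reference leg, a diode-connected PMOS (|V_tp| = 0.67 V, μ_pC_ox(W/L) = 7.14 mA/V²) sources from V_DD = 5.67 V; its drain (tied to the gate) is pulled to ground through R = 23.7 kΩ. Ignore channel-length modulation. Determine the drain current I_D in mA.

I_D = 0.201 mA

With gate tied to drain, V_SG = V_SD ≥ V_SG − |V_tp|, so the device is in saturation.
KCL at the drain: ½ k_p (V_SG − |V_tp|)² = (V_DD − V_SG)/R.
Let x = V_SG − 0.67. Then 84.6 x² + x − 5 = 0, giving x = 0.237 V (positive root), so V_SG = 0.907 V.
I_D = (V_DD − V_SG)/R = (5.67 − 0.907) / 23.7 = 0.201 mA.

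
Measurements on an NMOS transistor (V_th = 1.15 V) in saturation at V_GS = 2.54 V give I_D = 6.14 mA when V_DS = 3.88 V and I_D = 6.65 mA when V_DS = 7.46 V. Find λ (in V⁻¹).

With V_GS fixed, I_D ∝ (1 + λ V_DS) in saturation, so I_D2/I_D1 = (1 + λ V_DS2)/(1 + λ V_DS1).
6.65/6.14 = 1.083 = (1 + 7.46 λ)/(1 + 3.88 λ).
Solving: λ (I_D1 V_DS2 − I_D2 V_DS1) = I_D2 − I_D1, so λ = (6.65 − 6.14) / (6.14 × 7.46 − 6.65 × 3.88) = 0.51 / 20 = 0.0255 V⁻¹.

λ = 0.0255 V⁻¹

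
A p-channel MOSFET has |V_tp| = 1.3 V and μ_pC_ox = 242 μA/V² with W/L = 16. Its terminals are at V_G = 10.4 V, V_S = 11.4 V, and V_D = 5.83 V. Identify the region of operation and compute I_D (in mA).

Cutoff; I_D = 0 mA

V_SG = V_S − V_G = 11.4 − 10.4 = 1 V; V_SD = V_S − V_D = 11.4 − 5.83 = 5.57 V.
V_SG = 1 V < |V_tp| = 1.3 V, so the transistor is in cutoff.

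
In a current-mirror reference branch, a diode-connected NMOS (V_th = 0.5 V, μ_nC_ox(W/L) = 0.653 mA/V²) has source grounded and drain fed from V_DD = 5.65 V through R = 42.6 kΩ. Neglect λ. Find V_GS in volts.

V_GS = 1.07 V

With gate tied to drain, V_GS = V_DS ≥ V_GS − V_th, so the device is in saturation.
KCL at the drain: ½ k_n (V_GS − V_th)² = (V_DD − V_GS)/R.
Let x = V_GS − 0.5. Then 13.9 x² + x − 5.15 = 0, giving x = 0.574 V (positive root), so V_GS = 1.07 V.
I_D = (V_DD − V_GS)/R = (5.65 − 1.07) / 42.6 = 0.107 mA.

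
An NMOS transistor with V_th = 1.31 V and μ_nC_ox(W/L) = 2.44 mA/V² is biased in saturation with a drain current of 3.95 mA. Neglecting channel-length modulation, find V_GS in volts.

In saturation I_D = ½ k_n (V_GS − V_th)², so V_GS − V_th = √(2 I_D / k_n) = √(2 × 3.95 / 2.44) = 1.8 V.
V_GS = 1.31 + 1.8 = 3.11 V.

V_GS = 3.11 V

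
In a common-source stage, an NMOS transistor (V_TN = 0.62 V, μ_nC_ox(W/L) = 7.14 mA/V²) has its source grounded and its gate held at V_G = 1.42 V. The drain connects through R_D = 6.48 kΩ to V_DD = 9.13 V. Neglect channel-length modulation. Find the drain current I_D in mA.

V_GS = V_G = 1.42 V, so V_ov = 1.42 − 0.62 = 0.8 V.
Assume saturation: I_D = ½ k_n V_ov² = 0.5 × 7.14 × 0.8² = 2.28 mA, giving V_DS = V_DD − I_D R_D = 9.13 − 2.28 × 6.48 = -5.68 V.
But -5.68 V < V_ov = 0.8 V, so the device is actually in triode.
In triode I_D = k_n[V_ov V_DS − ½ V_DS²] and I_D = (V_DD − V_DS)/R_D. Equating: 23.1 V_DS² − 38.01 V_DS + 9.13 = 0, giving V_DS = 0.292 V (the root below V_ov).
I_D = (9.13 − 0.292) / 6.48 = 1.36 mA.

I_D = 1.36 mA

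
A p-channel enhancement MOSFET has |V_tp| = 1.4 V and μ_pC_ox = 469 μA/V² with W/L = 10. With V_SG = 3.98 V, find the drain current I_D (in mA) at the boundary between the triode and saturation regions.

I_D = 15.6 mA

At the boundary V_SD = V_ov = V_SG − |V_tp| = 3.98 − 1.4 = 2.58 V.
k_p = μ_pC_ox · (W/L) = 4.69 mA/V².
I_D = ½ k_p V_ov² = 0.5 × 4.69 × 2.58² = 15.6 mA.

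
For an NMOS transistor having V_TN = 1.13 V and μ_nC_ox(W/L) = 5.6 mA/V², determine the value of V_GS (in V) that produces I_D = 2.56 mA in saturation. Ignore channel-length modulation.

V_GS = 2.09 V

In saturation I_D = ½ k_n (V_GS − V_TN)², so V_GS − V_TN = √(2 I_D / k_n) = √(2 × 2.56 / 5.6) = 0.956 V.
V_GS = 1.13 + 0.956 = 2.09 V.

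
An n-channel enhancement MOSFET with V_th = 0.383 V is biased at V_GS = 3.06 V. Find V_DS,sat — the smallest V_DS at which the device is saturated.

The boundary between triode and saturation is V_DS = V_GS − V_th = V_ov.
V_ov = 3.06 − 0.383 = 2.68 V.

V_DS,sat = 2.68 V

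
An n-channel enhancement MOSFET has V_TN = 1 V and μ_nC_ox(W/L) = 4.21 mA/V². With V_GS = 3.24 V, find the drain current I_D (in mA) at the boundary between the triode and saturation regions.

At the boundary V_DS = V_ov = V_GS − V_TN = 3.24 − 1 = 2.24 V.
I_D = ½ k_n V_ov² = 0.5 × 4.21 × 2.24² = 10.6 mA.

I_D = 10.6 mA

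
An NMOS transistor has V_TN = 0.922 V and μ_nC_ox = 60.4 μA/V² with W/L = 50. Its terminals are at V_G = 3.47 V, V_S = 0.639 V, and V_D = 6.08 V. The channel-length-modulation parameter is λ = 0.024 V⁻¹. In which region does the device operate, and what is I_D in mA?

Saturation; I_D = 6.22 mA

V_GS = V_G − V_S = 3.47 − 0.639 = 2.83 V; V_DS = V_D − V_S = 6.08 − 0.639 = 5.44 V.
k_n = μ_nC_ox · (W/L) = 3.02 mA/V².
V_ov = V_GS − V_TN = 2.83 − 0.922 = 1.91 V.
Since V_DS = 5.44 V ≥ V_ov = 1.91 V, the device is in saturation.
I_D = ½ k_n V_ov² (1 + λ V_DS) = 0.5 × 3.02 × 1.91² × (1 + 0.024 × 5.44) = 6.22 mA.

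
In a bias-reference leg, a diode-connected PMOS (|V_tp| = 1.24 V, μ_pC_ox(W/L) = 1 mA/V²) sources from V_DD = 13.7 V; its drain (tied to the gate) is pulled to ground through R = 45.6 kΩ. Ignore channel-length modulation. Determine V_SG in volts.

V_SG = 1.96 V

With gate tied to drain, V_SG = V_SD ≥ V_SG − |V_tp|, so the device is in saturation.
KCL at the drain: ½ k_p (V_SG − |V_tp|)² = (V_DD − V_SG)/R.
Let x = V_SG − 1.24. Then 22.8 x² + x − 12.46 = 0, giving x = 0.718 V (positive root), so V_SG = 1.96 V.
I_D = (V_DD − V_SG)/R = (13.7 − 1.96) / 45.6 = 0.258 mA.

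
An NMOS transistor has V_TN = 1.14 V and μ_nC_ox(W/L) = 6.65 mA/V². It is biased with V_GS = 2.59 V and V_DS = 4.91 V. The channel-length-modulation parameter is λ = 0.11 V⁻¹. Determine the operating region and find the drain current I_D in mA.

V_ov = V_GS − V_TN = 2.59 − 1.14 = 1.45 V.
Since V_DS = 4.91 V ≥ V_ov = 1.45 V, the device is in saturation.
I_D = ½ k_n V_ov² (1 + λ V_DS) = 0.5 × 6.65 × 1.45² × (1 + 0.11 × 4.91) = 10.8 mA.

Saturation; I_D = 10.8 mA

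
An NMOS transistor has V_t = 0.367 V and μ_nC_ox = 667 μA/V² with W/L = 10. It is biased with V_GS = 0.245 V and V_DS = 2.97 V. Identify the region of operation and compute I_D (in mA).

Cutoff; I_D = 0 mA

V_GS = 0.245 V < V_t = 0.367 V, so the transistor is in cutoff.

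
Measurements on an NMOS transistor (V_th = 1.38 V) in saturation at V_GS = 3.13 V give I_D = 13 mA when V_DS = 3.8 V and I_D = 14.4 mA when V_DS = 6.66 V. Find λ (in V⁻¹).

With V_GS fixed, I_D ∝ (1 + λ V_DS) in saturation, so I_D2/I_D1 = (1 + λ V_DS2)/(1 + λ V_DS1).
14.4/13 = 1.108 = (1 + 6.66 λ)/(1 + 3.8 λ).
Solving: λ (I_D1 V_DS2 − I_D2 V_DS1) = I_D2 − I_D1, so λ = (14.4 − 13) / (13 × 6.66 − 14.4 × 3.8) = 1.4 / 31.9 = 0.0439 V⁻¹.

λ = 0.0439 V⁻¹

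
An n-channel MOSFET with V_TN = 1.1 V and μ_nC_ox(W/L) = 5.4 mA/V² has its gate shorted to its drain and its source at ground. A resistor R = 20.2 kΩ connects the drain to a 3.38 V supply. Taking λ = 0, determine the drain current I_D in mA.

With gate tied to drain, V_GS = V_DS ≥ V_GS − V_TN, so the device is in saturation.
KCL at the drain: ½ k_n (V_GS − V_TN)² = (V_DD − V_GS)/R.
Let x = V_GS − 1.1. Then 54.5 x² + x − 2.28 = 0, giving x = 0.195 V (positive root), so V_GS = 1.3 V.
I_D = (V_DD − V_GS)/R = (3.38 − 1.3) / 20.2 = 0.103 mA.

I_D = 0.103 mA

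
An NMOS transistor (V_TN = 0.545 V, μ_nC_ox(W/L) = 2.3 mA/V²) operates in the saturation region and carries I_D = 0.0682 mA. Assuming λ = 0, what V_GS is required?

V_GS = 0.789 V

In saturation I_D = ½ k_n (V_GS − V_TN)², so V_GS − V_TN = √(2 I_D / k_n) = √(2 × 0.0682 / 2.3) = 0.244 V.
V_GS = 0.545 + 0.244 = 0.789 V.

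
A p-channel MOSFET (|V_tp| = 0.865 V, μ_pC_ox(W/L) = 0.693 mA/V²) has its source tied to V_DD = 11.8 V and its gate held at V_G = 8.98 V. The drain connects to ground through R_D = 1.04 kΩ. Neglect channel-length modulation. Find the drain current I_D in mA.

V_SG = V_DD − V_G = 11.8 − 8.98 = 2.82 V, so V_ov = 2.82 − 0.865 = 1.96 V.
Assume saturation: I_D = ½ k_p V_ov² = 0.5 × 0.693 × 1.96² = 1.32 mA, giving V_SD = V_DD − I_D R_D = 11.8 − 1.32 × 1.04 = 10.4 V.
V_SD = 10.4 V ≥ V_ov = 1.96 V, confirming saturation.

I_D = 1.32 mA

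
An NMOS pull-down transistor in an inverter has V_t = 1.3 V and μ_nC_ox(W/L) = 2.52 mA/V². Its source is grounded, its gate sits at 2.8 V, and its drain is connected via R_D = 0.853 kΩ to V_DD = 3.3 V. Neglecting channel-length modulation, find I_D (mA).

V_GS = V_G = 2.8 V, so V_ov = 2.8 − 1.3 = 1.5 V.
Assume saturation: I_D = ½ k_n V_ov² = 0.5 × 2.52 × 1.5² = 2.83 mA, giving V_DS = V_DD − I_D R_D = 3.3 − 2.83 × 0.853 = 0.882 V.
But 0.882 V < V_ov = 1.5 V, so the device is actually in triode.
In triode I_D = k_n[V_ov V_DS − ½ V_DS²] and I_D = (V_DD − V_DS)/R_D. Equating: 1.07 V_DS² − 4.224 V_DS + 3.3 = 0, giving V_DS = 1.08 V (the root below V_ov).
I_D = (3.3 − 1.08) / 0.853 = 2.61 mA.

I_D = 2.61 mA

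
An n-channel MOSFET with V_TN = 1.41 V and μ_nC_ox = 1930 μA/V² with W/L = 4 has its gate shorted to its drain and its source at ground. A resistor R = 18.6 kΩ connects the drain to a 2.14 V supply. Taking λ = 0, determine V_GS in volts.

V_GS = 1.50 V

With gate tied to drain, V_GS = V_DS ≥ V_GS − V_TN, so the device is in saturation.
k_n = μ_nC_ox · (W/L) = 7.72 mA/V².
KCL at the drain: ½ k_n (V_GS − V_TN)² = (V_DD − V_GS)/R.
Let x = V_GS − 1.41. Then 71.8 x² + x − 0.73 = 0, giving x = 0.0941 V (positive root), so V_GS = 1.5 V.
I_D = (V_DD − V_GS)/R = (2.14 − 1.5) / 18.6 = 0.0342 mA.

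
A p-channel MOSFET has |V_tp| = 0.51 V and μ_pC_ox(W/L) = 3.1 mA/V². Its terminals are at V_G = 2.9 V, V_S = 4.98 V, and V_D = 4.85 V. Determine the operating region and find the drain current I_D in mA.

V_SG = V_S − V_G = 4.98 − 2.9 = 2.08 V; V_SD = V_S − V_D = 4.98 − 4.85 = 0.13 V.
V_ov = V_SG − |V_tp| = 2.08 − 0.51 = 1.57 V.
Since V_SD = 0.13 V < V_ov = 1.57 V, the device is in the triode region.
I_D = k_p [V_ov · V_SD − ½ V_SD²] = 3.1 × [1.57 × 0.13 − 0.5 × 0.13²] = 0.607 mA.

Triode; I_D = 0.607 mA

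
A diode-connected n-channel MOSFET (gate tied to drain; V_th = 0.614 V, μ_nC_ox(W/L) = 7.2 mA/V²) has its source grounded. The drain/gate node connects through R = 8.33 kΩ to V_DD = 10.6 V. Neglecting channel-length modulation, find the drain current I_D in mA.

I_D = 1.13 mA

With gate tied to drain, V_GS = V_DS ≥ V_GS − V_th, so the device is in saturation.
KCL at the drain: ½ k_n (V_GS − V_th)² = (V_DD − V_GS)/R.
Let x = V_GS − 0.614. Then 30 x² + x − 9.986 = 0, giving x = 0.561 V (positive root), so V_GS = 1.17 V.
I_D = (V_DD − V_GS)/R = (10.6 − 1.17) / 8.33 = 1.13 mA.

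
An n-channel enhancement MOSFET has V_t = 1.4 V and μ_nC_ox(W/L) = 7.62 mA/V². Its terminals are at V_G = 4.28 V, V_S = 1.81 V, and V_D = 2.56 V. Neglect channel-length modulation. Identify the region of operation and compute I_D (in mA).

Triode; I_D = 3.97 mA

V_GS = V_G − V_S = 4.28 − 1.81 = 2.47 V; V_DS = V_D − V_S = 2.56 − 1.81 = 0.75 V.
V_ov = V_GS − V_t = 2.47 − 1.4 = 1.07 V.
Since V_DS = 0.75 V < V_ov = 1.07 V, the device is in the triode region.
I_D = k_n [V_ov · V_DS − ½ V_DS²] = 7.62 × [1.07 × 0.75 − 0.5 × 0.75²] = 3.97 mA.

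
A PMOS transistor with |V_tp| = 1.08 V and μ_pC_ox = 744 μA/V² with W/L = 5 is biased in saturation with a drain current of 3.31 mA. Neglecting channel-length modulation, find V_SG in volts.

k_p = μ_pC_ox · (W/L) = 3.72 mA/V².
In saturation I_D = ½ k_p (V_SG − |V_tp|)², so V_SG − |V_tp| = √(2 I_D / k_p) = √(2 × 3.31 / 3.72) = 1.33 V.
V_SG = 1.08 + 1.33 = 2.41 V.

V_SG = 2.41 V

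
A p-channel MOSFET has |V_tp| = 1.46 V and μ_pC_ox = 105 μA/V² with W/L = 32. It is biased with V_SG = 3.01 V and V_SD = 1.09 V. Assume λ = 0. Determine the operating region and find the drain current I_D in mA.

Triode; I_D = 3.68 mA

k_p = μ_pC_ox · (W/L) = 3.36 mA/V².
V_ov = V_SG − |V_tp| = 3.01 − 1.46 = 1.55 V.
Since V_SD = 1.09 V < V_ov = 1.55 V, the device is in the triode region.
I_D = k_p [V_ov · V_SD − ½ V_SD²] = 3.36 × [1.55 × 1.09 − 0.5 × 1.09²] = 3.68 mA.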